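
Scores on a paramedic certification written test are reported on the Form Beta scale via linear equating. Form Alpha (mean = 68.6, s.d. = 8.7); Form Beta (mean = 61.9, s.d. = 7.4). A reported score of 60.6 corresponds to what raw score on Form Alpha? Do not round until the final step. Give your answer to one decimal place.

Invert y = (SD_Y/SD_X)(x − M_X) + M_Y:
x = (SD_X/SD_Y)(y − M_Y) + M_X = (8.7/7.4)(60.6 − 61.9) + 68.6
x = 1.175676 × -1.300 + 68.6 = 67.1

67.1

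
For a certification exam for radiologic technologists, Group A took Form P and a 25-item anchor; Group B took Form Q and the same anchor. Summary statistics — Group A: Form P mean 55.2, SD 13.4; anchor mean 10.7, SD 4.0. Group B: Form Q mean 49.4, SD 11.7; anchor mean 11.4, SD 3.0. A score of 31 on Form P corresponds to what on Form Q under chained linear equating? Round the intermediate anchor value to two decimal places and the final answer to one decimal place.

Form P → anchor (Group A): v = (4.0/13.4)(31 − 55.2) + 10.7 = 3.48
anchor → Form Q (Group B): y = (11.7/3.0)(3.48 − 11.4) + 49.4 = 18.5

18.5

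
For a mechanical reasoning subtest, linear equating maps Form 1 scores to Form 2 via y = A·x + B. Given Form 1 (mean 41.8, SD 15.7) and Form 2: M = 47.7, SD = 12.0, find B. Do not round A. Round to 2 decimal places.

15.75

A = SD_Y / SD_X = 12.0 / 15.7 = 0.764331
B = M_Y − A·M_X = 47.7 − 0.764331 × 41.8 = 15.75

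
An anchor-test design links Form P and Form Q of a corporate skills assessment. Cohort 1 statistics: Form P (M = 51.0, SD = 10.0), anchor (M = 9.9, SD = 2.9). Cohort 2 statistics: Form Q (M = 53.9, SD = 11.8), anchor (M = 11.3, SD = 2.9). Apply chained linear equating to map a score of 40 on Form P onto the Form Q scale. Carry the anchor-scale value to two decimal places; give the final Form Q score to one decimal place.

35.2

Form P → anchor (Cohort 1): v = (2.9/10.0)(40 − 51.0) + 9.9 = 6.71
anchor → Form Q (Cohort 2): y = (11.8/2.9)(6.71 − 11.3) + 53.9 = 35.2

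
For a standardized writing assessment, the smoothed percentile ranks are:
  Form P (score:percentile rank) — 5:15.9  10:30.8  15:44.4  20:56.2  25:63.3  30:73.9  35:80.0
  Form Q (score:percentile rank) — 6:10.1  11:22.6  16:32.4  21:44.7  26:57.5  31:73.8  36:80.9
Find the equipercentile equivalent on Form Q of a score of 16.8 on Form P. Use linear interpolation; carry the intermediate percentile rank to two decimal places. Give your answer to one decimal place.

PR of 16.8 on Form P: 44.4 + (16.8 − 15)/(20 − 15) × (56.2 − 44.4) = 48.65
On Form Q, PR 48.65 falls between score 21 (PR 44.7) and 26 (PR 57.5).
Interpolate: 21 + (48.65 − 44.7)/(57.5 − 44.7) × (26 − 21) = 22.5

22.5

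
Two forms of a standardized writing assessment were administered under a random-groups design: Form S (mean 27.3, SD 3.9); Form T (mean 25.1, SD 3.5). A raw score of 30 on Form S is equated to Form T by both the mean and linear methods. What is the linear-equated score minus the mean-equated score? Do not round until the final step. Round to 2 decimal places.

Mean-equated: 30 + (25.1 − 27.3) = 27.80
Linear-equated: (3.5/3.9)(30 − 27.3) + 25.1 = 27.523
Difference = 27.523 − 27.80 = -0.28

-0.28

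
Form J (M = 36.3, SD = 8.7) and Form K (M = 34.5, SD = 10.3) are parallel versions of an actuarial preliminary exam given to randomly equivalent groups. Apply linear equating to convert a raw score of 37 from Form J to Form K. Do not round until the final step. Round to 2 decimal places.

35.33

Linear equating: y = (SD_Y/SD_X)(x − M_X) + M_Y
y = (10.3/8.7)(37 − 36.3) + 34.5
y = 1.183908 × 0.7 + 34.5 = 0.8287 + 34.5 = 35.33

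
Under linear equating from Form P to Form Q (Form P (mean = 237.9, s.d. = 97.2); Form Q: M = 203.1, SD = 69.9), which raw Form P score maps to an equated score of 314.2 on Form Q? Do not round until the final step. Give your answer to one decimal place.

392.4

Invert y = (SD_Y/SD_X)(x − M_X) + M_Y:
x = (SD_X/SD_Y)(y − M_Y) + M_X = (97.2/69.9)(314.2 − 203.1) + 237.9
x = 1.390558 × 111.100 + 237.9 = 392.4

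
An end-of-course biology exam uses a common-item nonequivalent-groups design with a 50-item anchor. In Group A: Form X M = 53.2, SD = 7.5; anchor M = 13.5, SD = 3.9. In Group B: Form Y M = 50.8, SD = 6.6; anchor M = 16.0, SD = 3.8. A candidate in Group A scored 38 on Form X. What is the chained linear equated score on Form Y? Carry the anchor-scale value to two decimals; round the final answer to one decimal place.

Form X → anchor (Group A): v = (3.9/7.5)(38 − 53.2) + 13.5 = 5.60
anchor → Form Y (Group B): y = (6.6/3.8)(5.60 − 16.0) + 50.8 = 32.7

32.7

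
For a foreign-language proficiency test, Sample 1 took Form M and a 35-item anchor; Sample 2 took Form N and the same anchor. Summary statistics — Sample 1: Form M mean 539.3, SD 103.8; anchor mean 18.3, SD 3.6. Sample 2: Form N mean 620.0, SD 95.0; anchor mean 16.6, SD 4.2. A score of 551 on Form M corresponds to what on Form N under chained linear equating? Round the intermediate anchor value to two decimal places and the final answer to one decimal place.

Form M → anchor (Sample 1): v = (3.6/103.8)(551 − 539.3) + 18.3 = 18.71
anchor → Form N (Sample 2): y = (95.0/4.2)(18.71 − 16.6) + 620.0 = 667.7

667.7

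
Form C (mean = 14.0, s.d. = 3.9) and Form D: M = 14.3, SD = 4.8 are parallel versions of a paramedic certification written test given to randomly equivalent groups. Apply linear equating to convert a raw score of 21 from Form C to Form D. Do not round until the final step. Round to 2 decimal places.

22.92

Linear equating: y = (SD_Y/SD_X)(x − M_X) + M_Y
y = (4.8/3.9)(21 − 14.0) + 14.3
y = 1.230769 × 7.0 + 14.3 = 8.6154 + 14.3 = 22.92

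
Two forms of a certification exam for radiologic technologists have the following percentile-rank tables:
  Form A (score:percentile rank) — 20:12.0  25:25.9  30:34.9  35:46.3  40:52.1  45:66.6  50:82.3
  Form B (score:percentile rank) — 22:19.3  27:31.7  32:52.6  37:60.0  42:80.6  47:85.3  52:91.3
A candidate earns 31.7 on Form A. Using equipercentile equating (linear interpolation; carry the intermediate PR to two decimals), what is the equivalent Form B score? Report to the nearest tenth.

PR of 31.7 on Form A: 34.9 + (31.7 − 30)/(35 − 30) × (46.3 − 34.9) = 38.78
On Form B, PR 38.78 falls between score 27 (PR 31.7) and 32 (PR 52.6).
Interpolate: 27 + (38.78 − 31.7)/(52.6 − 31.7) × (32 − 27) = 28.7

28.7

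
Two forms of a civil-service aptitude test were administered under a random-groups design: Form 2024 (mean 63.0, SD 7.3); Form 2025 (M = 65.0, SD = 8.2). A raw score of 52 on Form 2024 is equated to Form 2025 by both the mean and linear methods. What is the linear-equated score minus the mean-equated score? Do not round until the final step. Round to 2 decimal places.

-1.36

Mean-equated: 52 + (65.0 − 63.0) = 54.00
Linear-equated: (8.2/7.3)(52 − 63.0) + 65.0 = 52.644
Difference = 52.644 − 54.00 = -1.36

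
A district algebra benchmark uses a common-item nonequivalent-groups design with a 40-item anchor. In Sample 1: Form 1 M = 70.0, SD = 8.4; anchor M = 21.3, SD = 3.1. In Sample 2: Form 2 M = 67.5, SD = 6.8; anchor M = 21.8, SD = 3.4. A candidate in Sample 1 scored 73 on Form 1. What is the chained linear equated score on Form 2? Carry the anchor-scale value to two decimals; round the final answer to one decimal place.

68.7

Form 1 → anchor (Sample 1): v = (3.1/8.4)(73 − 70.0) + 21.3 = 22.41
anchor → Form 2 (Sample 2): y = (6.8/3.4)(22.41 − 21.8) + 67.5 = 68.7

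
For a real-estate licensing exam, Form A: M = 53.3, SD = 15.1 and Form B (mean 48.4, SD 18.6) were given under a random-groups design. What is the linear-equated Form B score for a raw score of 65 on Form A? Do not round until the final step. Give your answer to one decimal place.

Linear equating: y = (SD_Y/SD_X)(x − M_X) + M_Y
y = (18.6/15.1)(65 − 53.3) + 48.4
y = 1.231788 × 11.7 + 48.4 = 14.4119 + 48.4 = 62.8

62.8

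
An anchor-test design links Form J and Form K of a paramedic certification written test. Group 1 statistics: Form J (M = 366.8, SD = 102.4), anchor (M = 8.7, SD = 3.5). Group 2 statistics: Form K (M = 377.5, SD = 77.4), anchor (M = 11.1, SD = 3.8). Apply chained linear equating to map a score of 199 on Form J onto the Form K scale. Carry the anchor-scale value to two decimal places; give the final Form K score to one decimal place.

Form J → anchor (Group 1): v = (3.5/102.4)(199 − 366.8) + 8.7 = 2.96
anchor → Form K (Group 2): y = (77.4/3.8)(2.96 − 11.1) + 377.5 = 211.7

211.7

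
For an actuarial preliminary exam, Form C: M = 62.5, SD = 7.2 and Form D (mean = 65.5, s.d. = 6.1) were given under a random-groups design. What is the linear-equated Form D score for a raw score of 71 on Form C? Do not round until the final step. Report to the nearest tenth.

Linear equating: y = (SD_Y/SD_X)(x − M_X) + M_Y
y = (6.1/7.2)(71 − 62.5) + 65.5
y = 0.847222 × 8.5 + 65.5 = 7.2014 + 65.5 = 72.7

72.7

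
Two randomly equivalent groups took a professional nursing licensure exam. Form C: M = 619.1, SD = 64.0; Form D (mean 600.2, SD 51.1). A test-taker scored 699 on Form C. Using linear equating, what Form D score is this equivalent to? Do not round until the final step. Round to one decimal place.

664.0

Linear equating: y = (SD_Y/SD_X)(x − M_X) + M_Y
y = (51.1/64.0)(699 − 619.1) + 600.2
y = 0.798438 × 79.9 + 600.2 = 63.7952 + 600.2 = 664.0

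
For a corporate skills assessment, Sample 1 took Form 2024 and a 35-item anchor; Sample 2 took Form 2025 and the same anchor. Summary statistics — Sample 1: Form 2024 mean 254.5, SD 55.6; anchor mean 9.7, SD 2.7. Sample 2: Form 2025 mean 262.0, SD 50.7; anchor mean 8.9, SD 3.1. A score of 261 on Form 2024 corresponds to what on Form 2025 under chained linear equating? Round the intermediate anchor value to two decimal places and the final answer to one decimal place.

Form 2024 → anchor (Sample 1): v = (2.7/55.6)(261 − 254.5) + 9.7 = 10.02
anchor → Form 2025 (Sample 2): y = (50.7/3.1)(10.02 − 8.9) + 262.0 = 280.3

280.3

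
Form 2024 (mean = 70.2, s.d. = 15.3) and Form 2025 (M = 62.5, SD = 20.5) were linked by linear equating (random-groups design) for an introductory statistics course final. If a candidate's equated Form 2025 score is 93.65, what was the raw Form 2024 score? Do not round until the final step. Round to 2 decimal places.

93.45

Invert y = (SD_Y/SD_X)(x − M_X) + M_Y:
x = (SD_X/SD_Y)(y − M_Y) + M_X = (15.3/20.5)(93.65 − 62.5) + 70.2
x = 0.746341 × 31.150 + 70.2 = 93.45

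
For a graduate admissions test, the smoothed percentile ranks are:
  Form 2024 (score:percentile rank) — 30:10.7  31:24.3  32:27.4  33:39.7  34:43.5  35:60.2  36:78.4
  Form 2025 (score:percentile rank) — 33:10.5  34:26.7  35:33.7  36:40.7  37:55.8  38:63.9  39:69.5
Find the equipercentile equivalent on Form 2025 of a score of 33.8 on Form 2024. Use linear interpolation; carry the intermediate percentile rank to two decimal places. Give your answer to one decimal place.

36.1

PR of 33.8 on Form 2024: 39.7 + (33.8 − 33)/(34 − 33) × (43.5 − 39.7) = 42.74
On Form 2025, PR 42.74 falls between score 36 (PR 40.7) and 37 (PR 55.8).
Interpolate: 36 + (42.74 − 40.7)/(55.8 − 40.7) × (37 − 36) = 36.1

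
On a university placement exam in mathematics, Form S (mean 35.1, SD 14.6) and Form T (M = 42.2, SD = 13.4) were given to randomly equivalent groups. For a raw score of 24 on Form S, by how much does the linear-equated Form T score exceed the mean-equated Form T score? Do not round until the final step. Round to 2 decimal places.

0.91

Mean-equated: 24 + (42.2 − 35.1) = 31.10
Linear-equated: (13.4/14.6)(24 − 35.1) + 42.2 = 32.012
Difference = 32.012 − 31.10 = 0.91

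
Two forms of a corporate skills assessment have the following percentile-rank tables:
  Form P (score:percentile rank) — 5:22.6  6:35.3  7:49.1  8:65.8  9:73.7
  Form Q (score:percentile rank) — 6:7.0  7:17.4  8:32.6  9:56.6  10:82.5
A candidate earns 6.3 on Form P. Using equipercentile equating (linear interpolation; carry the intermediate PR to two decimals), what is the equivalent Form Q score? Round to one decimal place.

PR of 6.3 on Form P: 35.3 + (6.3 − 6)/(7 − 6) × (49.1 − 35.3) = 39.44
On Form Q, PR 39.44 falls between score 8 (PR 32.6) and 9 (PR 56.6).
Interpolate: 8 + (39.44 − 32.6)/(56.6 − 32.6) × (9 − 8) = 8.3

8.3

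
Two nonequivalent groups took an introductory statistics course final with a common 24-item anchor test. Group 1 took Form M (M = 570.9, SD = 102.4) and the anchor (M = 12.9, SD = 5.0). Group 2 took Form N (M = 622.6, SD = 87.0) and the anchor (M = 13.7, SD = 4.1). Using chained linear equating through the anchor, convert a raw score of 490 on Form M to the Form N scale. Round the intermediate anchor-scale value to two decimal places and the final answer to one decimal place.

521.8

Form M → anchor (Group 1): v = (5.0/102.4)(490 − 570.9) + 12.9 = 8.95
anchor → Form N (Group 2): y = (87.0/4.1)(8.95 − 13.7) + 622.6 = 521.8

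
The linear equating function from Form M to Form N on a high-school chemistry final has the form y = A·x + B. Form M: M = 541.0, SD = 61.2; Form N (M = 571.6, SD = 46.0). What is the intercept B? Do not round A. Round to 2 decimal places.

164.97

A = SD_Y / SD_X = 46.0 / 61.2 = 0.751634
B = M_Y − A·M_X = 571.6 − 0.751634 × 541.0 = 164.97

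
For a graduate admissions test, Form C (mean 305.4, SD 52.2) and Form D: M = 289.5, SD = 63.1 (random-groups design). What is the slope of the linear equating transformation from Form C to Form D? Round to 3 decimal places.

1.209

A = SD_Y / SD_X = 63.1 / 52.2 = 1.209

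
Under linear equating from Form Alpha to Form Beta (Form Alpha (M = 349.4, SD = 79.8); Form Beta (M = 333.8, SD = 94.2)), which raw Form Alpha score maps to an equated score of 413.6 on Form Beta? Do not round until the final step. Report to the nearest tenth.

417.0

Invert y = (SD_Y/SD_X)(x − M_X) + M_Y:
x = (SD_X/SD_Y)(y − M_Y) + M_X = (79.8/94.2)(413.6 − 333.8) + 349.4
x = 0.847134 × 79.800 + 349.4 = 417.0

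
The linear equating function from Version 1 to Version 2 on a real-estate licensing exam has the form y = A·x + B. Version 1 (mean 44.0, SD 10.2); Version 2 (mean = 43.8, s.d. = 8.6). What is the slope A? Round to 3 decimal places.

0.843

A = SD_Y / SD_X = 8.6 / 10.2 = 0.843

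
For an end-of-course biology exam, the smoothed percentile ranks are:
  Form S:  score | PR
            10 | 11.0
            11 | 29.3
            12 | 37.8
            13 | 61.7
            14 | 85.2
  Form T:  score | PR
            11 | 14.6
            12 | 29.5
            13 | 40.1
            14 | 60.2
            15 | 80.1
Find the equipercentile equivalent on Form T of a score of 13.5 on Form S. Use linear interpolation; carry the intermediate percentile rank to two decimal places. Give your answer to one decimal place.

PR of 13.5 on Form S: 61.7 + (13.5 − 13)/(14 − 13) × (85.2 − 61.7) = 73.45
On Form T, PR 73.45 falls between score 14 (PR 60.2) and 15 (PR 80.1).
Interpolate: 14 + (73.45 − 60.2)/(80.1 − 60.2) × (15 − 14) = 14.7

14.7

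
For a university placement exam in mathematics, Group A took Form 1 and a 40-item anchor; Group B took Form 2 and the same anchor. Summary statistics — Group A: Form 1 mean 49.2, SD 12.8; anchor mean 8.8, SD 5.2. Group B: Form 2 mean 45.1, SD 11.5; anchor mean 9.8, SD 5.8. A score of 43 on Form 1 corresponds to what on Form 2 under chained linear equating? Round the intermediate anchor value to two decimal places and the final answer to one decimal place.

Form 1 → anchor (Group A): v = (5.2/12.8)(43 − 49.2) + 8.8 = 6.28
anchor → Form 2 (Group B): y = (11.5/5.8)(6.28 − 9.8) + 45.1 = 38.1

38.1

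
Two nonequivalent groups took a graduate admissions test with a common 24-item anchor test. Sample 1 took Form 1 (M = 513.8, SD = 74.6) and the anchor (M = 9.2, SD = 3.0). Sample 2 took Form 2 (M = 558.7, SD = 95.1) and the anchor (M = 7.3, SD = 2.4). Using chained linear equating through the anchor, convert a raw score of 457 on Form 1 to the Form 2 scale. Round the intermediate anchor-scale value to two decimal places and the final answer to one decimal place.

543.6

Form 1 → anchor (Sample 1): v = (3.0/74.6)(457 − 513.8) + 9.2 = 6.92
anchor → Form 2 (Sample 2): y = (95.1/2.4)(6.92 − 7.3) + 558.7 = 543.6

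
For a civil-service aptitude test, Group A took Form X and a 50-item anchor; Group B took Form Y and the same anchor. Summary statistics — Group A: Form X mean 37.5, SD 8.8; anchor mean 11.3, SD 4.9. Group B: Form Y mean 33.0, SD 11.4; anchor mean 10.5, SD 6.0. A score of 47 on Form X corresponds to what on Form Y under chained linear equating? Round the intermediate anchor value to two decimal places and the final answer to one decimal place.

Form X → anchor (Group A): v = (4.9/8.8)(47 − 37.5) + 11.3 = 16.59
anchor → Form Y (Group B): y = (11.4/6.0)(16.59 − 10.5) + 33.0 = 44.6

44.6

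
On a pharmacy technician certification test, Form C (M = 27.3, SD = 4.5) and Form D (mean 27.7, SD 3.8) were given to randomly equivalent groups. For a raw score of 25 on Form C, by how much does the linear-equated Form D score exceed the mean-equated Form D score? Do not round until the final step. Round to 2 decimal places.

0.36

Mean-equated: 25 + (27.7 − 27.3) = 25.40
Linear-equated: (3.8/4.5)(25 − 27.3) + 27.7 = 25.758
Difference = 25.758 − 25.40 = 0.36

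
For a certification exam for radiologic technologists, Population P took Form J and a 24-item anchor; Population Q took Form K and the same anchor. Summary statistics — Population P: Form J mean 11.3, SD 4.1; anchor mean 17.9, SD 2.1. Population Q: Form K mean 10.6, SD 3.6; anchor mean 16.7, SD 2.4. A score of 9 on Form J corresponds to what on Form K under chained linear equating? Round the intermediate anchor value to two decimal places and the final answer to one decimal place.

Form J → anchor (Population P): v = (2.1/4.1)(9 − 11.3) + 17.9 = 16.72
anchor → Form K (Population Q): y = (3.6/2.4)(16.72 − 16.7) + 10.6 = 10.6

10.6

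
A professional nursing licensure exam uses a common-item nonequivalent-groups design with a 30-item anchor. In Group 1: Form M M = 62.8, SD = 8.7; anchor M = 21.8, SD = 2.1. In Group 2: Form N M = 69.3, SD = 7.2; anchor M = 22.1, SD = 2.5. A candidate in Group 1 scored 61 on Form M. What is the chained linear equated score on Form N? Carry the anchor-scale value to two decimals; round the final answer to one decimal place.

Form M → anchor (Group 1): v = (2.1/8.7)(61 − 62.8) + 21.8 = 21.37
anchor → Form N (Group 2): y = (7.2/2.5)(21.37 − 22.1) + 69.3 = 67.2

67.2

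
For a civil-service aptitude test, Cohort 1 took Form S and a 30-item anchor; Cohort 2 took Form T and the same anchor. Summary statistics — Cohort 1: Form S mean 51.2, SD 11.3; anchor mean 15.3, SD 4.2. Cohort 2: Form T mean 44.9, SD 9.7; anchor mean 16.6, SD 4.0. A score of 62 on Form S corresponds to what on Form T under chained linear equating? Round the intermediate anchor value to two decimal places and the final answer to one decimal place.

51.5

Form S → anchor (Cohort 1): v = (4.2/11.3)(62 − 51.2) + 15.3 = 19.31
anchor → Form T (Cohort 2): y = (9.7/4.0)(19.31 − 16.6) + 44.9 = 51.5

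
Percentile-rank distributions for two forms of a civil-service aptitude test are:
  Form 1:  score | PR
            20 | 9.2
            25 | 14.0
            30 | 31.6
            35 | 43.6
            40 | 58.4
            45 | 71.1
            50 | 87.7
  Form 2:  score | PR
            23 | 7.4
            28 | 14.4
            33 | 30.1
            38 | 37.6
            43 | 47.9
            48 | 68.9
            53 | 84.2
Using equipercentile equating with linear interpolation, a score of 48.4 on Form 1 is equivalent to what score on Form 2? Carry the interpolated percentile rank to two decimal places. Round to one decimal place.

52.4

PR of 48.4 on Form 1: 71.1 + (48.4 − 45)/(50 − 45) × (87.7 − 71.1) = 82.39
On Form 2, PR 82.39 falls between score 48 (PR 68.9) and 53 (PR 84.2).
Interpolate: 48 + (82.39 − 68.9)/(84.2 − 68.9) × (53 − 48) = 52.4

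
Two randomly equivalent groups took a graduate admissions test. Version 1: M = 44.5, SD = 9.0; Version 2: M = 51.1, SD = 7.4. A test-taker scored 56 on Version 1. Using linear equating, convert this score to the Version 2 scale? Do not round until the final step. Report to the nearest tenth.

Linear equating: y = (SD_Y/SD_X)(x − M_X) + M_Y
y = (7.4/9.0)(56 − 44.5) + 51.1
y = 0.822222 × 11.5 + 51.1 = 9.4556 + 51.1 = 60.6

60.6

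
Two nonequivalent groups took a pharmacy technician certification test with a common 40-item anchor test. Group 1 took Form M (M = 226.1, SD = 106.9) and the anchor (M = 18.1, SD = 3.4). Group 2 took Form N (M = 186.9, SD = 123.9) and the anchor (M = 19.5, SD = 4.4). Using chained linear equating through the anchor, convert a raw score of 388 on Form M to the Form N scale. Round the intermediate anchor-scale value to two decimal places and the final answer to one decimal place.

292.5

Form M → anchor (Group 1): v = (3.4/106.9)(388 − 226.1) + 18.1 = 23.25
anchor → Form N (Group 2): y = (123.9/4.4)(23.25 − 19.5) + 186.9 = 292.5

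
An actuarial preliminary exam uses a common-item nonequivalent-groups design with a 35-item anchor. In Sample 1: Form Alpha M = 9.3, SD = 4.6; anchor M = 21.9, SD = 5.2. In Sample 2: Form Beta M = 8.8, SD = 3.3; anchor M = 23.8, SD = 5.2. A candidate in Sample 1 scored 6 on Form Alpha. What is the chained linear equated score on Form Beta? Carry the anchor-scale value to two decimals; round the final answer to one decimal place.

5.2

Form Alpha → anchor (Sample 1): v = (5.2/4.6)(6 − 9.3) + 21.9 = 18.17
anchor → Form Beta (Sample 2): y = (3.3/5.2)(18.17 − 23.8) + 8.8 = 5.2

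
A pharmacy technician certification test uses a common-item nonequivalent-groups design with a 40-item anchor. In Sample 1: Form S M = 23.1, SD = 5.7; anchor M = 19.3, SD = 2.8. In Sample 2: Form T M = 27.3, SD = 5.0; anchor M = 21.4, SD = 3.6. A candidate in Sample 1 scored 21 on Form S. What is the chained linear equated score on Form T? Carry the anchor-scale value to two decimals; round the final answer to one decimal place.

23.0

Form S → anchor (Sample 1): v = (2.8/5.7)(21 − 23.1) + 19.3 = 18.27
anchor → Form T (Sample 2): y = (5.0/3.6)(18.27 − 21.4) + 27.3 = 23.0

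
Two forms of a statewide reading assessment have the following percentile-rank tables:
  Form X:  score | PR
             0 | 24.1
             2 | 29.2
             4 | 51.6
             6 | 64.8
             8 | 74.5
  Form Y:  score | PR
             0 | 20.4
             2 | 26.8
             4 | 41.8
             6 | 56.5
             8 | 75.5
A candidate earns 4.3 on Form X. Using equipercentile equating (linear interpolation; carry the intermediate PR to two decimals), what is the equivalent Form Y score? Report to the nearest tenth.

5.6

PR of 4.3 on Form X: 51.6 + (4.3 − 4)/(6 − 4) × (64.8 − 51.6) = 53.58
On Form Y, PR 53.58 falls between score 4 (PR 41.8) and 6 (PR 56.5).
Interpolate: 4 + (53.58 − 41.8)/(56.5 − 41.8) × (6 − 4) = 5.6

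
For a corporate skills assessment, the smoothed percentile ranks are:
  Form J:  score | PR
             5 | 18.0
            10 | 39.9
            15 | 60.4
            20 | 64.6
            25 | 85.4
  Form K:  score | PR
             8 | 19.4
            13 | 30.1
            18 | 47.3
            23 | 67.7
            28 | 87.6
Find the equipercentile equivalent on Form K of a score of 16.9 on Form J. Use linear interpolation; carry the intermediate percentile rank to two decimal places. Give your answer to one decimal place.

PR of 16.9 on Form J: 60.4 + (16.9 − 15)/(20 − 15) × (64.6 − 60.4) = 62.00
On Form K, PR 62.00 falls between score 18 (PR 47.3) and 23 (PR 67.7).
Interpolate: 18 + (62.00 − 47.3)/(67.7 − 47.3) × (23 − 18) = 21.6

21.6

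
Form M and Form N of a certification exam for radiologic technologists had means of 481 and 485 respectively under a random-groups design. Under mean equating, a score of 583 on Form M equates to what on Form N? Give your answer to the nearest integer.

587

Mean equating: y = x + (M_Y − M_X) = 583 + (485 − 481) = 587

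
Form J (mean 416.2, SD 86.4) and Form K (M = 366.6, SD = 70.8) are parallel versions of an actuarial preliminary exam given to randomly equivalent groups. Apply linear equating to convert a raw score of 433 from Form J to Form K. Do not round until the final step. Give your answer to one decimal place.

Linear equating: y = (SD_Y/SD_X)(x − M_X) + M_Y
y = (70.8/86.4)(433 − 416.2) + 366.6
y = 0.819444 × 16.8 + 366.6 = 13.7667 + 366.6 = 380.4

380.4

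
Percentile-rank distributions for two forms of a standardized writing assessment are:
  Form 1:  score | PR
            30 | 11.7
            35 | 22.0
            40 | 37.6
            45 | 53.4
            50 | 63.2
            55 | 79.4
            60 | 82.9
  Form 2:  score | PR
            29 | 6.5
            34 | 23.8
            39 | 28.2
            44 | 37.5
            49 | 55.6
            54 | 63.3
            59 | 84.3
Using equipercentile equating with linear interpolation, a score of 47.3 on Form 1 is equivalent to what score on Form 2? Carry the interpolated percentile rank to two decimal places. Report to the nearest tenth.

PR of 47.3 on Form 1: 53.4 + (47.3 − 45)/(50 − 45) × (63.2 − 53.4) = 57.91
On Form 2, PR 57.91 falls between score 49 (PR 55.6) and 54 (PR 63.3).
Interpolate: 49 + (57.91 − 55.6)/(63.3 − 55.6) × (54 − 49) = 50.5

50.5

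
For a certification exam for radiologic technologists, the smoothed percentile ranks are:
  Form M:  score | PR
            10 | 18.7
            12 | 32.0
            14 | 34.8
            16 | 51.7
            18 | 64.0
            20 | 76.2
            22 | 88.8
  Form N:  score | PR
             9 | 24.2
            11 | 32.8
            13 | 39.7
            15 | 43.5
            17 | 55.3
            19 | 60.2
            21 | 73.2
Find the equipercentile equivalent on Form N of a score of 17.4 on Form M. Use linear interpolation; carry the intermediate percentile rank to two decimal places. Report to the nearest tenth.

PR of 17.4 on Form M: 51.7 + (17.4 − 16)/(18 − 16) × (64.0 − 51.7) = 60.31
On Form N, PR 60.31 falls between score 19 (PR 60.2) and 21 (PR 73.2).
Interpolate: 19 + (60.31 − 60.2)/(73.2 − 60.2) × (21 − 19) = 19.0

19.0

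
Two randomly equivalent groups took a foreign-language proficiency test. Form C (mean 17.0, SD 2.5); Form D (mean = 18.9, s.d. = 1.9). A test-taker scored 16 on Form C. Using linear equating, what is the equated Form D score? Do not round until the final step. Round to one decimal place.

18.1

Linear equating: y = (SD_Y/SD_X)(x − M_X) + M_Y
y = (1.9/2.5)(16 − 17.0) + 18.9
y = 0.760000 × -1.0 + 18.9 = -0.7600 + 18.9 = 18.1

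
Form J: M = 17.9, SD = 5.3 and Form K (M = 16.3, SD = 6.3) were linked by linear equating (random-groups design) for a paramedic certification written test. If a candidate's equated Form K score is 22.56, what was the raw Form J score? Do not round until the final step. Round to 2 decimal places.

23.17

Invert y = (SD_Y/SD_X)(x − M_X) + M_Y:
x = (SD_X/SD_Y)(y − M_Y) + M_X = (5.3/6.3)(22.56 − 16.3) + 17.9
x = 0.841270 × 6.260 + 17.9 = 23.17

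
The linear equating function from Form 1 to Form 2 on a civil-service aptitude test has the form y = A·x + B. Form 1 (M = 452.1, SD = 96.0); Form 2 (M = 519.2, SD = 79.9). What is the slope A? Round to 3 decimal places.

0.832

A = SD_Y / SD_X = 79.9 / 96.0 = 0.832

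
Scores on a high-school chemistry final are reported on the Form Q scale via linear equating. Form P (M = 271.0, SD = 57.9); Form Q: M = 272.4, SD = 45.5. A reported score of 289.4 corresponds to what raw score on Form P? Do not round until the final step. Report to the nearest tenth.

292.6

Invert y = (SD_Y/SD_X)(x − M_X) + M_Y:
x = (SD_X/SD_Y)(y − M_Y) + M_X = (57.9/45.5)(289.4 − 272.4) + 271.0
x = 1.272527 × 17.000 + 271.0 = 292.6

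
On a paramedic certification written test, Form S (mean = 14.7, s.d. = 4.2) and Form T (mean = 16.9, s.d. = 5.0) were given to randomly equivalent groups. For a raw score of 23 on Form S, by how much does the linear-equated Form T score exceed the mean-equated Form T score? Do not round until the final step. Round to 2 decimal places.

1.58

Mean-equated: 23 + (16.9 − 14.7) = 25.20
Linear-equated: (5.0/4.2)(23 − 14.7) + 16.9 = 26.781
Difference = 26.781 − 25.20 = 1.58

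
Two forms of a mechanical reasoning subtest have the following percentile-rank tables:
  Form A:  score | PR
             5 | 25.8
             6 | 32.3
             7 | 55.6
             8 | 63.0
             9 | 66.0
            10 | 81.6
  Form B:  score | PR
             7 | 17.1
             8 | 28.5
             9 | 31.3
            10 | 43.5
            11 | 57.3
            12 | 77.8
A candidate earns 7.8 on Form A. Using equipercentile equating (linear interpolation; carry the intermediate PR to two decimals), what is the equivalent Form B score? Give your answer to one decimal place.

PR of 7.8 on Form A: 55.6 + (7.8 − 7)/(8 − 7) × (63.0 − 55.6) = 61.52
On Form B, PR 61.52 falls between score 11 (PR 57.3) and 12 (PR 77.8).
Interpolate: 11 + (61.52 − 57.3)/(77.8 − 57.3) × (12 − 11) = 11.2

11.2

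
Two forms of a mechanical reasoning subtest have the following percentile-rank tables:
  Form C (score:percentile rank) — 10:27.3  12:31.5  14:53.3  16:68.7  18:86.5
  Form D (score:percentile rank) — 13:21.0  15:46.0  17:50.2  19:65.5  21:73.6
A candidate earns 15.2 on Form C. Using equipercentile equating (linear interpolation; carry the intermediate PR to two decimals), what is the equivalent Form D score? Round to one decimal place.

18.6

PR of 15.2 on Form C: 53.3 + (15.2 − 14)/(16 − 14) × (68.7 − 53.3) = 62.54
On Form D, PR 62.54 falls between score 17 (PR 50.2) and 19 (PR 65.5).
Interpolate: 17 + (62.54 − 50.2)/(65.5 − 50.2) × (19 − 17) = 18.6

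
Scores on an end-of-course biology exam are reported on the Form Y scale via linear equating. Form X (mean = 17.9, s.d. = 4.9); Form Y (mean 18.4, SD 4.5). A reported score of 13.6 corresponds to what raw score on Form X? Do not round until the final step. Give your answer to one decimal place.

Invert y = (SD_Y/SD_X)(x − M_X) + M_Y:
x = (SD_X/SD_Y)(y − M_Y) + M_X = (4.9/4.5)(13.6 − 18.4) + 17.9
x = 1.088889 × -4.800 + 17.9 = 12.7

12.7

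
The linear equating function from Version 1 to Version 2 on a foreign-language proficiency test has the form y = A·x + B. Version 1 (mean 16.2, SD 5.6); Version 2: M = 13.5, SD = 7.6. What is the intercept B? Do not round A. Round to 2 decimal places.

-8.49

A = SD_Y / SD_X = 7.6 / 5.6 = 1.357143
B = M_Y − A·M_X = 13.5 − 1.357143 × 16.2 = -8.49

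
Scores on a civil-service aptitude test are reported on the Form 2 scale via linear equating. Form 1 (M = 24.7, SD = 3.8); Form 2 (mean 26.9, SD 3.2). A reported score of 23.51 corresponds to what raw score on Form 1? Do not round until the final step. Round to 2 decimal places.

Invert y = (SD_Y/SD_X)(x − M_X) + M_Y:
x = (SD_X/SD_Y)(y − M_Y) + M_X = (3.8/3.2)(23.51 − 26.9) + 24.7
x = 1.187500 × -3.390 + 24.7 = 20.67

20.67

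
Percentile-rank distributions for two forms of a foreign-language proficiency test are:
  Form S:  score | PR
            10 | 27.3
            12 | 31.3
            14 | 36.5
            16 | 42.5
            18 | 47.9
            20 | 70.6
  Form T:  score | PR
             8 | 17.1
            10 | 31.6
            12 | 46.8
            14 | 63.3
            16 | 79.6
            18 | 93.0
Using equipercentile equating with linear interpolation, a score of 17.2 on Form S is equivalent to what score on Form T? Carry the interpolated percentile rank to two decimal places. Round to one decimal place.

PR of 17.2 on Form S: 42.5 + (17.2 − 16)/(18 − 16) × (47.9 − 42.5) = 45.74
On Form T, PR 45.74 falls between score 10 (PR 31.6) and 12 (PR 46.8).
Interpolate: 10 + (45.74 − 31.6)/(46.8 − 31.6) × (12 − 10) = 11.9

11.9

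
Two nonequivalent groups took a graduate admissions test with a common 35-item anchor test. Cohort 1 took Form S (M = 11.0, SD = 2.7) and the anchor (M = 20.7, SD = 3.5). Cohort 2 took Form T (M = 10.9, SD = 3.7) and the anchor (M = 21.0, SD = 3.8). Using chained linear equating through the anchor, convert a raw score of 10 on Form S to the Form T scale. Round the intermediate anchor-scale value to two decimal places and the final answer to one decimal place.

Form S → anchor (Cohort 1): v = (3.5/2.7)(10 − 11.0) + 20.7 = 19.40
anchor → Form T (Cohort 2): y = (3.7/3.8)(19.40 − 21.0) + 10.9 = 9.3

9.3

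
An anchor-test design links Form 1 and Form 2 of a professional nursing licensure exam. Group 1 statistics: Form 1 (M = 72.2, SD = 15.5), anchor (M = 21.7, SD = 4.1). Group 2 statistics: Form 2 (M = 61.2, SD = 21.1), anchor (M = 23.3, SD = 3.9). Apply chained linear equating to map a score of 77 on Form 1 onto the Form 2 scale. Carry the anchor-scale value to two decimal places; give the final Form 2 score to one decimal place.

59.4

Form 1 → anchor (Group 1): v = (4.1/15.5)(77 − 72.2) + 21.7 = 22.97
anchor → Form 2 (Group 2): y = (21.1/3.9)(22.97 − 23.3) + 61.2 = 59.4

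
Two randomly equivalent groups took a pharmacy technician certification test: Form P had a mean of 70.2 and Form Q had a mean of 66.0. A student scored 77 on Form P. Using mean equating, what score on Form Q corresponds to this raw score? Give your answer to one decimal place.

Mean equating: y = x + (M_Y − M_X) = 77 + (66.0 − 70.2) = 72.8

72.8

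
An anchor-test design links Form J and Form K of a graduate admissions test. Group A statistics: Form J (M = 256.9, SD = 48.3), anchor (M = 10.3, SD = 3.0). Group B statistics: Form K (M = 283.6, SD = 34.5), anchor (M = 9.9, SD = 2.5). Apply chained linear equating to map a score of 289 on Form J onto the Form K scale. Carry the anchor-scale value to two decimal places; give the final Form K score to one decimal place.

316.6

Form J → anchor (Group A): v = (3.0/48.3)(289 − 256.9) + 10.3 = 12.29
anchor → Form K (Group B): y = (34.5/2.5)(12.29 − 9.9) + 283.6 = 316.6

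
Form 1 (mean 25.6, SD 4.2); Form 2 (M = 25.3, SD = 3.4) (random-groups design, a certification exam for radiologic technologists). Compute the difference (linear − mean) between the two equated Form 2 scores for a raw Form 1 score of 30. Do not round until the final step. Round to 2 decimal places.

Mean-equated: 30 + (25.3 − 25.6) = 29.70
Linear-equated: (3.4/4.2)(30 − 25.6) + 25.3 = 28.862
Difference = 28.862 − 29.70 = -0.84

-0.84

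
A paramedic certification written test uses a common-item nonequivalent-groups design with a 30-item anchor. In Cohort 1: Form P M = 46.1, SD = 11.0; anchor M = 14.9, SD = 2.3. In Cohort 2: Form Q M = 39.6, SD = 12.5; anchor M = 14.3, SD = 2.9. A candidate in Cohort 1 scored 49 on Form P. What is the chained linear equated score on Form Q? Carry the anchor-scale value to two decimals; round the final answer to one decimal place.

Form P → anchor (Cohort 1): v = (2.3/11.0)(49 − 46.1) + 14.9 = 15.51
anchor → Form Q (Cohort 2): y = (12.5/2.9)(15.51 − 14.3) + 39.6 = 44.8

44.8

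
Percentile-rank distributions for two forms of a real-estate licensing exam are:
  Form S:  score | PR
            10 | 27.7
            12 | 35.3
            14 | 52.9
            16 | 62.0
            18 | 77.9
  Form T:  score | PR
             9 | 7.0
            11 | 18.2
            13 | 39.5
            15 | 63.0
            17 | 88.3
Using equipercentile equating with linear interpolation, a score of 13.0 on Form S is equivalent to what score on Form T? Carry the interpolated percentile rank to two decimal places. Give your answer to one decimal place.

13.4

PR of 13.0 on Form S: 35.3 + (13.0 − 12)/(14 − 12) × (52.9 − 35.3) = 44.10
On Form T, PR 44.10 falls between score 13 (PR 39.5) and 15 (PR 63.0).
Interpolate: 13 + (44.10 − 39.5)/(63.0 − 39.5) × (15 − 13) = 13.4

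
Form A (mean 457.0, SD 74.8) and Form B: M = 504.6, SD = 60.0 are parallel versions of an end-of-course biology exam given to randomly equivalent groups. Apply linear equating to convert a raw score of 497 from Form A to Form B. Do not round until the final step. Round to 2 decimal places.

Linear equating: y = (SD_Y/SD_X)(x − M_X) + M_Y
y = (60.0/74.8)(497 − 457.0) + 504.6
y = 0.802139 × 40.0 + 504.6 = 32.0856 + 504.6 = 536.69

536.69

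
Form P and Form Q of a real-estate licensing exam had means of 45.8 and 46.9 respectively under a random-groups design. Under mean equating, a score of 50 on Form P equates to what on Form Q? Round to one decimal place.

51.1

Mean equating: y = x + (M_Y − M_X) = 50 + (46.9 − 45.8) = 51.1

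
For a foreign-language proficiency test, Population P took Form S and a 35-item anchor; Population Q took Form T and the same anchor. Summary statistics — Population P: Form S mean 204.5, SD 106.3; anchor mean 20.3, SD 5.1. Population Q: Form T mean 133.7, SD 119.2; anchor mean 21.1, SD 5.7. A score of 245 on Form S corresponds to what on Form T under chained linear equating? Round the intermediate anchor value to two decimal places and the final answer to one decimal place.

157.5

Form S → anchor (Population P): v = (5.1/106.3)(245 − 204.5) + 20.3 = 22.24
anchor → Form T (Population Q): y = (119.2/5.7)(22.24 − 21.1) + 133.7 = 157.5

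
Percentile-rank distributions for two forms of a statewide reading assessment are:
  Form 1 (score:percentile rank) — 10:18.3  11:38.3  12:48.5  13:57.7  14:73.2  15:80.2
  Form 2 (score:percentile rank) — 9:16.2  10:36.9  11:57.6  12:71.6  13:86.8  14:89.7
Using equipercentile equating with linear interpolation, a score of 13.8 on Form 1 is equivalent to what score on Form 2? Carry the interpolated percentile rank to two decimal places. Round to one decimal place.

PR of 13.8 on Form 1: 57.7 + (13.8 − 13)/(14 − 13) × (73.2 − 57.7) = 70.10
On Form 2, PR 70.10 falls between score 11 (PR 57.6) and 12 (PR 71.6).
Interpolate: 11 + (70.10 − 57.6)/(71.6 − 57.6) × (12 − 11) = 11.9

11.9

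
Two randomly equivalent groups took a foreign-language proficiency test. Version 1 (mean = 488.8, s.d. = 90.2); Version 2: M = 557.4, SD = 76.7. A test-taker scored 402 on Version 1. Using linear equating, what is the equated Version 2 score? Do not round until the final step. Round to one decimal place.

Linear equating: y = (SD_Y/SD_X)(x − M_X) + M_Y
y = (76.7/90.2)(402 − 488.8) + 557.4
y = 0.850333 × -86.8 + 557.4 = -73.8089 + 557.4 = 483.6

483.6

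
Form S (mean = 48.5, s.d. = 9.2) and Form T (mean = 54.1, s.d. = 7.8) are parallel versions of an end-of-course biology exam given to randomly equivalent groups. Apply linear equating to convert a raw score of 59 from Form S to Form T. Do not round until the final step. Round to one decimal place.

Linear equating: y = (SD_Y/SD_X)(x − M_X) + M_Y
y = (7.8/9.2)(59 − 48.5) + 54.1
y = 0.847826 × 10.5 + 54.1 = 8.9022 + 54.1 = 63.0

63.0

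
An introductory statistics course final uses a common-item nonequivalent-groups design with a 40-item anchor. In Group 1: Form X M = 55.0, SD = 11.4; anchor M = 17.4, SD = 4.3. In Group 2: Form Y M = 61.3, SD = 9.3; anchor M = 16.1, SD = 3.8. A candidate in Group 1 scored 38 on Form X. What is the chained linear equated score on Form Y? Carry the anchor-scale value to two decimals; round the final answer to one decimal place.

Form X → anchor (Group 1): v = (4.3/11.4)(38 − 55.0) + 17.4 = 10.99
anchor → Form Y (Group 2): y = (9.3/3.8)(10.99 − 16.1) + 61.3 = 48.8

48.8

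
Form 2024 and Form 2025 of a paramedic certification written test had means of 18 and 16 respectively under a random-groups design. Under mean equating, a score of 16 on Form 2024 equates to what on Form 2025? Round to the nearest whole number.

14

Mean equating: y = x + (M_Y − M_X) = 16 + (16 − 18) = 14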